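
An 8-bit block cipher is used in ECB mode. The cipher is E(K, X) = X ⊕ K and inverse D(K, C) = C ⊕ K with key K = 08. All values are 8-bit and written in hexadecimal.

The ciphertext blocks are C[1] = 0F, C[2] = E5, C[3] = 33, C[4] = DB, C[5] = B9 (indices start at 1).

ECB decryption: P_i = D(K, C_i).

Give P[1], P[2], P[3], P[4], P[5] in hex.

P[1] = 07, P[2] = ED, P[3] = 3B, P[4] = D3, P[5] = B1

P[1]: D(K, 0F) = 07.
P[2]: D(K, E5) = ED.
P[3]: D(K, 33) = 3B.
P[4]: D(K, DB) = D3.
P[5]: D(K, B9) = B1.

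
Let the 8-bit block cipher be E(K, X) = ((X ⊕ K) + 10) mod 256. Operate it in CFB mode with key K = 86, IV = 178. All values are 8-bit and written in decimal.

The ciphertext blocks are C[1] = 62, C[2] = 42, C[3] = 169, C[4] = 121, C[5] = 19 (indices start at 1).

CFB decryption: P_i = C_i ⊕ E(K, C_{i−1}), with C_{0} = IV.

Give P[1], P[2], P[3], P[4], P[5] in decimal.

P[1]: E(K, 178) = 238; 62 ⊕ 238 = 208.
P[2]: E(K, 62) = 114; 42 ⊕ 114 = 88.
P[3]: E(K, 42) = 134; 169 ⊕ 134 = 47.
P[4]: E(K, 169) = 9; 121 ⊕ 9 = 112.
P[5]: E(K, 121) = 57; 19 ⊕ 57 = 42.

P[1] = 208, P[2] = 88, P[3] = 47, P[4] = 112, P[5] = 42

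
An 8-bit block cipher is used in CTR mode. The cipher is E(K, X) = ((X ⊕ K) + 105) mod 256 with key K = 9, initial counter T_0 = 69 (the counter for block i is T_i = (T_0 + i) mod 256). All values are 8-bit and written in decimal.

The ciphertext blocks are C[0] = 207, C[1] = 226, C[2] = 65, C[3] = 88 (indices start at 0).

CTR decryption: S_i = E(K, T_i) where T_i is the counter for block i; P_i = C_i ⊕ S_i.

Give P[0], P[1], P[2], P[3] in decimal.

P[0] = 122, P[1] = 90, P[2] = 246, P[3] = 242

P[0]: T = 69, S = E(K, T) = 181; 207 ⊕ 181 = 122.
P[1]: T = 70, S = E(K, T) = 184; 226 ⊕ 184 = 90.
P[2]: T = 71, S = E(K, T) = 183; 65 ⊕ 183 = 246.
P[3]: T = 72, S = E(K, T) = 170; 88 ⊕ 170 = 242.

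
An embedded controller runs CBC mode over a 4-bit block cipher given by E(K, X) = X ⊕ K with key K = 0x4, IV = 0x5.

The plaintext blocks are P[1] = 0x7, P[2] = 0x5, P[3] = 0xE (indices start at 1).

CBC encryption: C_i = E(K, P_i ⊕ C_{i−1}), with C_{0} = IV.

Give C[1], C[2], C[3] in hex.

C[1]: P[1] ⊕ 0x5 = 0x2; E(K, 0x2) = 0x6.
C[2]: P[2] ⊕ 0x6 = 0x3; E(K, 0x3) = 0x7.
C[3]: P[3] ⊕ 0x7 = 0x9; E(K, 0x9) = 0xD.

C[1] = 0x6, C[2] = 0x7, C[3] = 0xD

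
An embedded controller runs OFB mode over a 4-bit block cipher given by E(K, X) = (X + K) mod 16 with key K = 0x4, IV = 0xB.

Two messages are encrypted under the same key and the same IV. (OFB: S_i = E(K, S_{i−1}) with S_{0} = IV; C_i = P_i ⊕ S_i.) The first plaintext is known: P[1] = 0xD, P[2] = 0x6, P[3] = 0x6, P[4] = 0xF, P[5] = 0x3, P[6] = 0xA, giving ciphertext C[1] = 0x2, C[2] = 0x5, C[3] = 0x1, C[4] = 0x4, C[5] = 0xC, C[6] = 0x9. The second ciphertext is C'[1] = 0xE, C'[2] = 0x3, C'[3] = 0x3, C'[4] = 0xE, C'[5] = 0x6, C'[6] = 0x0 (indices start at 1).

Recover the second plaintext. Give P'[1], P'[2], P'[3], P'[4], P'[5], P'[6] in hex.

In OFB with a reused IV, both messages share the same keystream S_i, so C_i ⊕ C'_i = P_i ⊕ P'_i and thus P'_i = P_i ⊕ C_i ⊕ C'_i.
P'[1]: 0xD ⊕ 0x2 ⊕ 0xE = 0x1.
P'[2]: 0x6 ⊕ 0x5 ⊕ 0x3 = 0x0.
P'[3]: 0x6 ⊕ 0x1 ⊕ 0x3 = 0x4.
P'[4]: 0xF ⊕ 0x4 ⊕ 0xE = 0x5.
P'[5]: 0x3 ⊕ 0xC ⊕ 0x6 = 0x9.
P'[6]: 0xA ⊕ 0x9 ⊕ 0x0 = 0x3.

P'[1] = 0x1, P'[2] = 0x0, P'[3] = 0x4, P'[4] = 0x5, P'[5] = 0x9, P'[6] = 0x3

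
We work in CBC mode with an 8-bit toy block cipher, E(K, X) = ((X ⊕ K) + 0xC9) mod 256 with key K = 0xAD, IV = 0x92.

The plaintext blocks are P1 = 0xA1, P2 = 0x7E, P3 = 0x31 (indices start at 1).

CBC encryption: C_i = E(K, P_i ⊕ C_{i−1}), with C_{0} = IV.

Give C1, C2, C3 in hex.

C1: P1 ⊕ 0x92 = 0x33; E(K, 0x33) = 0x67.
C2: P2 ⊕ 0x67 = 0x19; E(K, 0x19) = 0x7D.
C3: P3 ⊕ 0x7D = 0x4C; E(K, 0x4C) = 0xAA.

C1 = 0x67, C2 = 0x7D, C3 = 0xAA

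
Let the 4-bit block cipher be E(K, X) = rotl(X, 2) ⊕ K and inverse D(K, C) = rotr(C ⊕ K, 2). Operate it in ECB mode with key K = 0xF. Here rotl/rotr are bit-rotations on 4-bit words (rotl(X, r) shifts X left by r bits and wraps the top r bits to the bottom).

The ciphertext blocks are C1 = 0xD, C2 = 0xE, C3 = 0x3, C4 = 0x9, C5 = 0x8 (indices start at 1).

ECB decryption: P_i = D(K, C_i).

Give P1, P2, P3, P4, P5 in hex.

P1 = 0x8, P2 = 0x4, P3 = 0x3, P4 = 0x9, P5 = 0xD

P1: D(K, 0xD) = 0x8.
P2: D(K, 0xE) = 0x4.
P3: D(K, 0x3) = 0x3.
P4: D(K, 0x9) = 0x9.
P5: D(K, 0x8) = 0xD.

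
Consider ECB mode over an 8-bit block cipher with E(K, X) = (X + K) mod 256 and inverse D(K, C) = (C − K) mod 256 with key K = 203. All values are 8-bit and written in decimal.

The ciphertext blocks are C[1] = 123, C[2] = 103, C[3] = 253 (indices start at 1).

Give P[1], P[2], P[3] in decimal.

P[1] = 176, P[2] = 156, P[3] = 50

ECB decryption: P_i = D(K, C_i).
P[1]: D(K, 123) = 176.
P[2]: D(K, 103) = 156.
P[3]: D(K, 253) = 50.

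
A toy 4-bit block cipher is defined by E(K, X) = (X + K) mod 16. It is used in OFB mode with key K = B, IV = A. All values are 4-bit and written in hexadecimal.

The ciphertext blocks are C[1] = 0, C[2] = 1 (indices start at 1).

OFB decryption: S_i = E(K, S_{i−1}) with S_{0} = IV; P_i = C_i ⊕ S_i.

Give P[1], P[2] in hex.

P[1] = 5, P[2] = 1

P[1]: S = E(K, A) = 5; 0 ⊕ 5 = 5.
P[2]: S = E(K, 5) = 0; 1 ⊕ 0 = 1.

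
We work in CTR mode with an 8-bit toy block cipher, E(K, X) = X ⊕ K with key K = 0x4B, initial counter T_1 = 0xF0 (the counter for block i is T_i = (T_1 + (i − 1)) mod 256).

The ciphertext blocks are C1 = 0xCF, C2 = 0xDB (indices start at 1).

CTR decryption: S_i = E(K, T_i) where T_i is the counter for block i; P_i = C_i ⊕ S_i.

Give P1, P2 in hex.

P1: T = 0xF0, S = E(K, T) = 0xBB; 0xCF ⊕ 0xBB = 0x74.
P2: T = 0xF1, S = E(K, T) = 0xBA; 0xDB ⊕ 0xBA = 0x61.

P1 = 0x74, P2 = 0x61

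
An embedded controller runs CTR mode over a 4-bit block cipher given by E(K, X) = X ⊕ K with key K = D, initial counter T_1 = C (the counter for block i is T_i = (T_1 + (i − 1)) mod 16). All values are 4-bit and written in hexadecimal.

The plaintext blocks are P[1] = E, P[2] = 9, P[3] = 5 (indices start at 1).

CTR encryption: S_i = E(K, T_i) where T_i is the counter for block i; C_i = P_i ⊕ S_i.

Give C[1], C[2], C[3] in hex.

C[1]: T = C, S = E(K, T) = 1; E ⊕ 1 = F.
C[2]: T = D, S = E(K, T) = 0; 9 ⊕ 0 = 9.
C[3]: T = E, S = E(K, T) = 3; 5 ⊕ 3 = 6.

C[1] = F, C[2] = 9, C[3] = 6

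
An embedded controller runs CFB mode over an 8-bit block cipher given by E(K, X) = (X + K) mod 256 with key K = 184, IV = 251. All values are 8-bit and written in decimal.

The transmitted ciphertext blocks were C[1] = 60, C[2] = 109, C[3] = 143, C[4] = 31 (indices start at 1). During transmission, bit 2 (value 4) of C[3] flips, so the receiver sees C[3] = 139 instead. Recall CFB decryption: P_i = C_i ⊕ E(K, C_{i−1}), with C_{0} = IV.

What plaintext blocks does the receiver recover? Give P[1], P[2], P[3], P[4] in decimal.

P[1] = 143, P[2] = 153, P[3] = 174, P[4] = 92

Only C[3] changed, to 139. In CFB, a change in C_i flips the same bit in P_i and garbles P_{i+1}. Decrypting the received ciphertext:
P[1]: E(K, 251) = 179; 60 ⊕ 179 = 143.
P[2]: E(K, 60) = 244; 109 ⊕ 244 = 153.
P[3]: E(K, 109) = 37; 139 ⊕ 37 = 174.
P[4]: E(K, 139) = 67; 31 ⊕ 67 = 92.
Blocks that differ from the original plaintext: P[3], P[4].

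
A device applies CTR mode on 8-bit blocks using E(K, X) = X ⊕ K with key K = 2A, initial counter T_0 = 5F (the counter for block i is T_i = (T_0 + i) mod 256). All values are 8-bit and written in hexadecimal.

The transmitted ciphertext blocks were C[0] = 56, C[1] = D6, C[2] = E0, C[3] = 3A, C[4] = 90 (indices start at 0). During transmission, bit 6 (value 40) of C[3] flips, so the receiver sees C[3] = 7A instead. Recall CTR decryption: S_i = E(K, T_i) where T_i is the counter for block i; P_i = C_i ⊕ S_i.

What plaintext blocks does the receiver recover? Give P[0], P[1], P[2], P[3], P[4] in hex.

Only C[3] changed, to 7A. In CTR, a change in C_i flips the same bit in P_i only; the keystream is unaffected. Decrypting the received ciphertext:
P[0]: T = 5F, S = E(K, T) = 75; 56 ⊕ 75 = 23.
P[1]: T = 60, S = E(K, T) = 4A; D6 ⊕ 4A = 9C.
P[2]: T = 61, S = E(K, T) = 4B; E0 ⊕ 4B = AB.
P[3]: T = 62, S = E(K, T) = 48; 7A ⊕ 48 = 32.
P[4]: T = 63, S = E(K, T) = 49; 90 ⊕ 49 = D9.
Blocks that differ from the original plaintext: P[3].

P[0] = 23, P[1] = 9C, P[2] = AB, P[3] = 32, P[4] = D9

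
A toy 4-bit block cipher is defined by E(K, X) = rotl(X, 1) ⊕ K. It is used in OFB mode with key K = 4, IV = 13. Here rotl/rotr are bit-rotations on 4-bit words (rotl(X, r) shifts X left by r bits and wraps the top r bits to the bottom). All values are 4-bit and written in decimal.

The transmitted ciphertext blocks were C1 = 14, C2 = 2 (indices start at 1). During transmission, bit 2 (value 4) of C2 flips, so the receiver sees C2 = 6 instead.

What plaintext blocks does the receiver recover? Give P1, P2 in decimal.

P1 = 1, P2 = 13

OFB decryption: S_i = E(K, S_{i−1}) with S_{0} = IV; P_i = C_i ⊕ S_i.
Only C2 changed, to 6. In OFB, a change in C_i flips the same bit in P_i only; the keystream is unaffected. Decrypting the received ciphertext:
P1: S = E(K, 13) = 15; 14 ⊕ 15 = 1.
P2: S = E(K, 15) = 11; 6 ⊕ 11 = 13.
Blocks that differ from the original plaintext: P2.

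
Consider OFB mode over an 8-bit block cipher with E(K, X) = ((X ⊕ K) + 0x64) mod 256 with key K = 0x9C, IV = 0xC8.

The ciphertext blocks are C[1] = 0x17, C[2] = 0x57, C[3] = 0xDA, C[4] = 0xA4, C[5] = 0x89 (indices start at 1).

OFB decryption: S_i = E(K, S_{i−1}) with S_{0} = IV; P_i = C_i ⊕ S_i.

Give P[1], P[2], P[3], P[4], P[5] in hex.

P[1]: S = E(K, 0xC8) = 0xB8; 0x17 ⊕ 0xB8 = 0xAF.
P[2]: S = E(K, 0xB8) = 0x88; 0x57 ⊕ 0x88 = 0xDF.
P[3]: S = E(K, 0x88) = 0x78; 0xDA ⊕ 0x78 = 0xA2.
P[4]: S = E(K, 0x78) = 0x48; 0xA4 ⊕ 0x48 = 0xEC.
P[5]: S = E(K, 0x48) = 0x38; 0x89 ⊕ 0x38 = 0xB1.

P[1] = 0xAF, P[2] = 0xDF, P[3] = 0xA2, P[4] = 0xEC, P[5] = 0xB1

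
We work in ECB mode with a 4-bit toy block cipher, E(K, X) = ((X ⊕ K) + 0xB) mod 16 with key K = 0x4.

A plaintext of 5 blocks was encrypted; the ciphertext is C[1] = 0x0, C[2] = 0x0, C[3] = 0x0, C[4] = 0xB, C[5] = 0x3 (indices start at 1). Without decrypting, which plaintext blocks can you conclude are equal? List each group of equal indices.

ECB encrypts each block independently with the same key, so equal ciphertext blocks imply equal plaintext blocks.
C[1] = C[2] = C[3] = 0x0, so P[1] = P[2] = P[3].

P[1] = P[2] = P[3]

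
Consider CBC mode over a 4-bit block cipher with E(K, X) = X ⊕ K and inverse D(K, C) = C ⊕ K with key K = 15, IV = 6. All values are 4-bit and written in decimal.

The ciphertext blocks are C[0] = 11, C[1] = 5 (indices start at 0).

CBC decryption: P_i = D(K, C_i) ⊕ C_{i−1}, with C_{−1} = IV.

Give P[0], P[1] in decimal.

P[0]: D(K, 11) = 4; 4 ⊕ 6 = 2.
P[1]: D(K, 5) = 10; 10 ⊕ 11 = 1.

P[0] = 2, P[1] = 1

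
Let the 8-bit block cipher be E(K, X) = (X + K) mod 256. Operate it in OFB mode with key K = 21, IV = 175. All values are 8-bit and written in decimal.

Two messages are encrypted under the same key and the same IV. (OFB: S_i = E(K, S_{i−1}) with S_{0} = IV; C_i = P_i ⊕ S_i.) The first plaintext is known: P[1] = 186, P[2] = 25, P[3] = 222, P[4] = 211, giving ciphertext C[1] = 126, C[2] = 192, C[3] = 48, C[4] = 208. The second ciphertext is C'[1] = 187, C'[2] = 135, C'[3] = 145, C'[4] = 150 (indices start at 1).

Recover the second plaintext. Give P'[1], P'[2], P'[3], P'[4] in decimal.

In OFB with a reused IV, both messages share the same keystream S_i, so C_i ⊕ C'_i = P_i ⊕ P'_i and thus P'_i = P_i ⊕ C_i ⊕ C'_i.
P'[1]: 186 ⊕ 126 ⊕ 187 = 127.
P'[2]: 25 ⊕ 192 ⊕ 135 = 94.
P'[3]: 222 ⊕ 48 ⊕ 145 = 127.
P'[4]: 211 ⊕ 208 ⊕ 150 = 149.

P'[1] = 127, P'[2] = 94, P'[3] = 127, P'[4] = 149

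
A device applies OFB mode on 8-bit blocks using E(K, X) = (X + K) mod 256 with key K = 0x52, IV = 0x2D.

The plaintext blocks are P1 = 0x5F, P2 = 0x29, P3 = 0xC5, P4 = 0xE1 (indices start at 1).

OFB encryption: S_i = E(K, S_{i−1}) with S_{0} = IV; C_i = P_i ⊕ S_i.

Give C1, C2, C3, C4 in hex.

C1: S = E(K, 0x2D) = 0x7F; 0x5F ⊕ 0x7F = 0x20.
C2: S = E(K, 0x7F) = 0xD1; 0x29 ⊕ 0xD1 = 0xF8.
C3: S = E(K, 0xD1) = 0x23; 0xC5 ⊕ 0x23 = 0xE6.
C4: S = E(K, 0x23) = 0x75; 0xE1 ⊕ 0x75 = 0x94.

C1 = 0x20, C2 = 0xF8, C3 = 0xE6, C4 = 0x94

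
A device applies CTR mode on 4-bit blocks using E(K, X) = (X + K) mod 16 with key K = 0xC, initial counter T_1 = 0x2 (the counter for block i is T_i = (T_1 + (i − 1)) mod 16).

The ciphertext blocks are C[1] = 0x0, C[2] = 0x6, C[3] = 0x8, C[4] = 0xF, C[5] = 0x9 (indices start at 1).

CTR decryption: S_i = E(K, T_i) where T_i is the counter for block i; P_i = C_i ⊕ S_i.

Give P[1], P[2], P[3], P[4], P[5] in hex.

P[1]: T = 0x2, S = E(K, T) = 0xE; 0x0 ⊕ 0xE = 0xE.
P[2]: T = 0x3, S = E(K, T) = 0xF; 0x6 ⊕ 0xF = 0x9.
P[3]: T = 0x4, S = E(K, T) = 0x0; 0x8 ⊕ 0x0 = 0x8.
P[4]: T = 0x5, S = E(K, T) = 0x1; 0xF ⊕ 0x1 = 0xE.
P[5]: T = 0x6, S = E(K, T) = 0x2; 0x9 ⊕ 0x2 = 0xB.

P[1] = 0xE, P[2] = 0x9, P[3] = 0x8, P[4] = 0xE, P[5] = 0xB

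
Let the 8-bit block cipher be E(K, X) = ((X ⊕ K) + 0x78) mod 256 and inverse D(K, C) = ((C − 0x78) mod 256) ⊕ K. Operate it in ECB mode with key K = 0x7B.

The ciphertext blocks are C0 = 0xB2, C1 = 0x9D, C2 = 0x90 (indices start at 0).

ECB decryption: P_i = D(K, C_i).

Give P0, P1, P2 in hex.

P0: D(K, 0xB2) = 0x41.
P1: D(K, 0x9D) = 0x5E.
P2: D(K, 0x90) = 0x63.

P0 = 0x41, P1 = 0x5E, P2 = 0x63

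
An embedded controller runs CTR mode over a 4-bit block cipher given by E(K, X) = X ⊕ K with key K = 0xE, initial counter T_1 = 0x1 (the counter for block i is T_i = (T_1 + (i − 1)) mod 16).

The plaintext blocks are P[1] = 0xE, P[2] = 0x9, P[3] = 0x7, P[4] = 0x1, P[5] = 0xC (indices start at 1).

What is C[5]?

CTR encryption: S_i = E(K, T_i) where T_i is the counter for block i; C_i = P_i ⊕ S_i.
C[1]: T = 0x1, S = E(K, T) = 0xF; 0xE ⊕ 0xF = 0x1.
C[2]: T = 0x2, S = E(K, T) = 0xC; 0x9 ⊕ 0xC = 0x5.
C[3]: T = 0x3, S = E(K, T) = 0xD; 0x7 ⊕ 0xD = 0xA.
C[4]: T = 0x4, S = E(K, T) = 0xA; 0x1 ⊕ 0xA = 0xB.
C[5]: T = 0x5, S = E(K, T) = 0xB; 0xC ⊕ 0xB = 0x7.

C[5] = 0x7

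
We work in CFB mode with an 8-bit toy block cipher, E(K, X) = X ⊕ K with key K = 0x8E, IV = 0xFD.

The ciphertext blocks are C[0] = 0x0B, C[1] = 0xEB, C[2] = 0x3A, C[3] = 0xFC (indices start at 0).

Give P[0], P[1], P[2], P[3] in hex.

CFB decryption: P_i = C_i ⊕ E(K, C_{i−1}), with C_{−1} = IV.
P[0]: E(K, 0xFD) = 0x73; 0x0B ⊕ 0x73 = 0x78.
P[1]: E(K, 0x0B) = 0x85; 0xEB ⊕ 0x85 = 0x6E.
P[2]: E(K, 0xEB) = 0x65; 0x3A ⊕ 0x65 = 0x5F.
P[3]: E(K, 0x3A) = 0xB4; 0xFC ⊕ 0xB4 = 0x48.

P[0] = 0x78, P[1] = 0x6E, P[2] = 0x5F, P[3] = 0x48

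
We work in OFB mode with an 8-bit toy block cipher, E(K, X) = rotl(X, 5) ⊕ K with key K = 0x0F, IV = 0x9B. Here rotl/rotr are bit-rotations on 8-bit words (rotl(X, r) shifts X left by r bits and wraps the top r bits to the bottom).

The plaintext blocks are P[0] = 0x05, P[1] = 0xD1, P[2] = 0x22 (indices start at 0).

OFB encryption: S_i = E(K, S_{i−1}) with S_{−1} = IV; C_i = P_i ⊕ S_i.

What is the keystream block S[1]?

0x80

C[0]: S = E(K, 0x9B) = 0x7C; 0x05 ⊕ 0x7C = 0x79.
C[1]: S = E(K, 0x7C) = 0x80; 0xD1 ⊕ 0x80 = 0x51.
So S[1] = 0x80.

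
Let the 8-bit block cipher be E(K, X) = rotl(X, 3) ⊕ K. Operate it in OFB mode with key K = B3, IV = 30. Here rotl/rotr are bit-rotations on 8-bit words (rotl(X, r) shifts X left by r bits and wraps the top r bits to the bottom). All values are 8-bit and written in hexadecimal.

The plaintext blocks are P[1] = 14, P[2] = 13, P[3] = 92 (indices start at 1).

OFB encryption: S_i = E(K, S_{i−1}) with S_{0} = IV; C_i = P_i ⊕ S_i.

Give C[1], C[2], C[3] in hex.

C[1]: S = E(K, 30) = 32; 14 ⊕ 32 = 26.
C[2]: S = E(K, 32) = 22; 13 ⊕ 22 = 31.
C[3]: S = E(K, 22) = A2; 92 ⊕ A2 = 30.

C[1] = 26, C[2] = 31, C[3] = 30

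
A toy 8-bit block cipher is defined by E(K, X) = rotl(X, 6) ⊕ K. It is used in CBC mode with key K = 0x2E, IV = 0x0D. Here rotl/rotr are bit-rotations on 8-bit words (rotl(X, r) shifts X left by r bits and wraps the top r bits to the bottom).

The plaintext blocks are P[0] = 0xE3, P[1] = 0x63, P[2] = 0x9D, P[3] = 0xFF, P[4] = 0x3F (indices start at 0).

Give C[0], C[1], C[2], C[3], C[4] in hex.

CBC encryption: C_i = E(K, P_i ⊕ C_{i−1}), with C_{−1} = IV.
C[0]: P[0] ⊕ 0x0D = 0xEE; E(K, 0xEE) = 0x95.
C[1]: P[1] ⊕ 0x95 = 0xF6; E(K, 0xF6) = 0x93.
C[2]: P[2] ⊕ 0x93 = 0x0E; E(K, 0x0E) = 0xAD.
C[3]: P[3] ⊕ 0xAD = 0x52; E(K, 0x52) = 0xBA.
C[4]: P[4] ⊕ 0xBA = 0x85; E(K, 0x85) = 0x4F.

C[0] = 0x95, C[1] = 0x93, C[2] = 0xAD, C[3] = 0xBA, C[4] = 0x4F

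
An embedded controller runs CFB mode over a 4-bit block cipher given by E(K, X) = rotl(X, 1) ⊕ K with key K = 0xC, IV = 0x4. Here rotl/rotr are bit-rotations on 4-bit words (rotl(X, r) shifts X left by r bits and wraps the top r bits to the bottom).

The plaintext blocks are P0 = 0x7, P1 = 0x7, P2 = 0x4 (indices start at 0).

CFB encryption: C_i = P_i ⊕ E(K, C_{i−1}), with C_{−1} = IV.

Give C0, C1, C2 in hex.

C0: E(K, 0x4) = 0x4; 0x7 ⊕ 0x4 = 0x3.
C1: E(K, 0x3) = 0xA; 0x7 ⊕ 0xA = 0xD.
C2: E(K, 0xD) = 0x7; 0x4 ⊕ 0x7 = 0x3.

C0 = 0x3, C1 = 0xD, C2 = 0x3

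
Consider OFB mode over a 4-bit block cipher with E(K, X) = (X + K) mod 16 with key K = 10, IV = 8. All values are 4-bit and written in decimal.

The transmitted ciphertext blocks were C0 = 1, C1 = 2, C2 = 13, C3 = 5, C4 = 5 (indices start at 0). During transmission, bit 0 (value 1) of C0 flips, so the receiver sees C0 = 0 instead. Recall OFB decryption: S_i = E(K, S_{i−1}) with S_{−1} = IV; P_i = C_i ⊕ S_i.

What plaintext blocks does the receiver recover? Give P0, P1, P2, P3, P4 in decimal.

P0 = 2, P1 = 14, P2 = 11, P3 = 5, P4 = 15

Only C0 changed, to 0. In OFB, a change in C_i flips the same bit in P_i only; the keystream is unaffected. Decrypting the received ciphertext:
P0: S = E(K, 8) = 2; 0 ⊕ 2 = 2.
P1: S = E(K, 2) = 12; 2 ⊕ 12 = 14.
P2: S = E(K, 12) = 6; 13 ⊕ 6 = 11.
P3: S = E(K, 6) = 0; 5 ⊕ 0 = 5.
P4: S = E(K, 0) = 10; 5 ⊕ 10 = 15.
Blocks that differ from the original plaintext: P0.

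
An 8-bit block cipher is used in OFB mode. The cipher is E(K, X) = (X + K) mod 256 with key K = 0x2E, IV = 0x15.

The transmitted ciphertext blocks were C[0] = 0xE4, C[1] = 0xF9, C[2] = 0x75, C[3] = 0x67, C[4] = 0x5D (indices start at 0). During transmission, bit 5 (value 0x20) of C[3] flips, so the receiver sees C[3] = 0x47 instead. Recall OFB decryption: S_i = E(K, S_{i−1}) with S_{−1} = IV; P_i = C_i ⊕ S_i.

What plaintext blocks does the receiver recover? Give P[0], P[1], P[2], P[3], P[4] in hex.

Only C[3] changed, to 0x47. In OFB, a change in C_i flips the same bit in P_i only; the keystream is unaffected. Decrypting the received ciphertext:
P[0]: S = E(K, 0x15) = 0x43; 0xE4 ⊕ 0x43 = 0xA7.
P[1]: S = E(K, 0x43) = 0x71; 0xF9 ⊕ 0x71 = 0x88.
P[2]: S = E(K, 0x71) = 0x9F; 0x75 ⊕ 0x9F = 0xEA.
P[3]: S = E(K, 0x9F) = 0xCD; 0x47 ⊕ 0xCD = 0x8A.
P[4]: S = E(K, 0xCD) = 0xFB; 0x5D ⊕ 0xFB = 0xA6.
Blocks that differ from the original plaintext: P[3].

P[0] = 0xA7, P[1] = 0x88, P[2] = 0xEA, P[3] = 0x8A, P[4] = 0xA6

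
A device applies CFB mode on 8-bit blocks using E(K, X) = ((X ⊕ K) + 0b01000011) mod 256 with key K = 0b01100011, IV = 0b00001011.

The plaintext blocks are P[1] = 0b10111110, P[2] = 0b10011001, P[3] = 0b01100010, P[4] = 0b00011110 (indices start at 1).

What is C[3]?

C[3] = 0b11100100

CFB encryption: C_i = P_i ⊕ E(K, C_{i−1}), with C_{0} = IV.
C[1]: E(K, 0b00001011) = 0b10101011; 0b10111110 ⊕ 0b10101011 = 0b00010101.
C[2]: E(K, 0b00010101) = 0b10111001; 0b10011001 ⊕ 0b10111001 = 0b00100000.
C[3]: E(K, 0b00100000) = 0b10000110; 0b01100010 ⊕ 0b10000110 = 0b11100100.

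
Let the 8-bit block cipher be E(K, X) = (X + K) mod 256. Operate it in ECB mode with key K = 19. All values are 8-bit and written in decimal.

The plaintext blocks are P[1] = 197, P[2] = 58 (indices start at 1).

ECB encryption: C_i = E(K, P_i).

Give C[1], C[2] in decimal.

C[1]: E(K, 197) = 216.
C[2]: E(K, 58) = 77.

C[1] = 216, C[2] = 77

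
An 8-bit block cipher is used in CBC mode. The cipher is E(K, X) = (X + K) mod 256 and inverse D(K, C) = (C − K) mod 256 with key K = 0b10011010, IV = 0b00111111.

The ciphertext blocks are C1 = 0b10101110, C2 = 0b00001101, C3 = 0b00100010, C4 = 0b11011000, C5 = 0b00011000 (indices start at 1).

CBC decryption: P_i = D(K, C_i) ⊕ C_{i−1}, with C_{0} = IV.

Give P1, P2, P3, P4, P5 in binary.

P1 = 0b00101011, P2 = 0b11011101, P3 = 0b10000101, P4 = 0b00011100, P5 = 0b10100110

P1: D(K, 0b10101110) = 0b00010100; 0b00010100 ⊕ 0b00111111 = 0b00101011.
P2: D(K, 0b00001101) = 0b01110011; 0b01110011 ⊕ 0b10101110 = 0b11011101.
P3: D(K, 0b00100010) = 0b10001000; 0b10001000 ⊕ 0b00001101 = 0b10000101.
P4: D(K, 0b11011000) = 0b00111110; 0b00111110 ⊕ 0b00100010 = 0b00011100.
P5: D(K, 0b00011000) = 0b01111110; 0b01111110 ⊕ 0b11011000 = 0b10100110.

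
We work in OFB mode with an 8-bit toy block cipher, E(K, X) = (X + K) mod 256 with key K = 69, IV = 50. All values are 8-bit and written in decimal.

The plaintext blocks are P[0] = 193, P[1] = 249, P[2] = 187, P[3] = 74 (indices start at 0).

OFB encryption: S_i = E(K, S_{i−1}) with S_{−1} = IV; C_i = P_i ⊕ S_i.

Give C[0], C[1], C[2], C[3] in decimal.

C[0]: S = E(K, 50) = 119; 193 ⊕ 119 = 182.
C[1]: S = E(K, 119) = 188; 249 ⊕ 188 = 69.
C[2]: S = E(K, 188) = 1; 187 ⊕ 1 = 186.
C[3]: S = E(K, 1) = 70; 74 ⊕ 70 = 12.

C[0] = 182, C[1] = 69, C[2] = 186, C[3] = 12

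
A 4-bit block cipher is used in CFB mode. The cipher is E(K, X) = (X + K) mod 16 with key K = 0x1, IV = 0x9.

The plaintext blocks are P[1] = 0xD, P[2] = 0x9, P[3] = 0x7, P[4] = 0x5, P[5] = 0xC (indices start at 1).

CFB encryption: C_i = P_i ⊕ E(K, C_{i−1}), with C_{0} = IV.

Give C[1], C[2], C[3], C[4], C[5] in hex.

C[1]: E(K, 0x9) = 0xA; 0xD ⊕ 0xA = 0x7.
C[2]: E(K, 0x7) = 0x8; 0x9 ⊕ 0x8 = 0x1.
C[3]: E(K, 0x1) = 0x2; 0x7 ⊕ 0x2 = 0x5.
C[4]: E(K, 0x5) = 0x6; 0x5 ⊕ 0x6 = 0x3.
C[5]: E(K, 0x3) = 0x4; 0xC ⊕ 0x4 = 0x8.

C[1] = 0x7, C[2] = 0x1, C[3] = 0x5, C[4] = 0x3, C[5] = 0x8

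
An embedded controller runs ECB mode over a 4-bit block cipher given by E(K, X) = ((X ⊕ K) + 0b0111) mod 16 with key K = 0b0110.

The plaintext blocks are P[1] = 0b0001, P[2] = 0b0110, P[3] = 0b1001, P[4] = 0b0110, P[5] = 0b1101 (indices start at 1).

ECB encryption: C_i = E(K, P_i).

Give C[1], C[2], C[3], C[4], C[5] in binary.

C[1] = 0b1110, C[2] = 0b0111, C[3] = 0b0110, C[4] = 0b0111, C[5] = 0b0010

C[1]: E(K, 0b0001) = 0b1110.
C[2]: E(K, 0b0110) = 0b0111.
C[3]: E(K, 0b1001) = 0b0110.
C[4]: E(K, 0b0110) = 0b0111.
C[5]: E(K, 0b1101) = 0b0010.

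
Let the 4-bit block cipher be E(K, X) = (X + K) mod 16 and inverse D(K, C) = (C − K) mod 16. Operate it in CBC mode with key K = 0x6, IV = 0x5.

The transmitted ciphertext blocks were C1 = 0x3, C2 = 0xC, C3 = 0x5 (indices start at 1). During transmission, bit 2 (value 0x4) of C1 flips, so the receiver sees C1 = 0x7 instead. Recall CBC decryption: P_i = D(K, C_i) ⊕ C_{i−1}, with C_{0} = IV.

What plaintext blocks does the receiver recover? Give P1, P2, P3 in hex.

Only C1 changed, to 0x7. In CBC, a change in C_i garbles P_i and flips the same bit in P_{i+1}. Decrypting the received ciphertext:
P1: D(K, 0x7) = 0x1; 0x1 ⊕ 0x5 = 0x4.
P2: D(K, 0xC) = 0x6; 0x6 ⊕ 0x7 = 0x1.
P3: D(K, 0x5) = 0xF; 0xF ⊕ 0xC = 0x3.
Blocks that differ from the original plaintext: P1, P2.

P1 = 0x4, P2 = 0x1, P3 = 0x3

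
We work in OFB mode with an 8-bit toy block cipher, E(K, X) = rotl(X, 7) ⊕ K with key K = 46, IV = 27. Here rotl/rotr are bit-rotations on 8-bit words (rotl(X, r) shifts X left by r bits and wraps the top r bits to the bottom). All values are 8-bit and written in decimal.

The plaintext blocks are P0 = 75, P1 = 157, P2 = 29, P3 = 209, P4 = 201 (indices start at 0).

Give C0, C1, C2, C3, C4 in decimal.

C0 = 232, C1 = 98, C2 = 204, C3 = 23, C4 = 132

OFB encryption: S_i = E(K, S_{i−1}) with S_{−1} = IV; C_i = P_i ⊕ S_i.
C0: S = E(K, 27) = 163; 75 ⊕ 163 = 232.
C1: S = E(K, 163) = 255; 157 ⊕ 255 = 98.
C2: S = E(K, 255) = 209; 29 ⊕ 209 = 204.
C3: S = E(K, 209) = 198; 209 ⊕ 198 = 23.
C4: S = E(K, 198) = 77; 201 ⊕ 77 = 132.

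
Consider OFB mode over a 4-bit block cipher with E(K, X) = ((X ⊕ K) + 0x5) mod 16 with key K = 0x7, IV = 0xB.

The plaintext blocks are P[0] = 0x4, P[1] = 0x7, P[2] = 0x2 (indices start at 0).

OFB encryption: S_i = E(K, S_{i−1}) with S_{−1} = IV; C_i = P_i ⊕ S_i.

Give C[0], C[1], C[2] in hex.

C[0]: S = E(K, 0xB) = 0x1; 0x4 ⊕ 0x1 = 0x5.
C[1]: S = E(K, 0x1) = 0xB; 0x7 ⊕ 0xB = 0xC.
C[2]: S = E(K, 0xB) = 0x1; 0x2 ⊕ 0x1 = 0x3.

C[0] = 0x5, C[1] = 0xC, C[2] = 0x3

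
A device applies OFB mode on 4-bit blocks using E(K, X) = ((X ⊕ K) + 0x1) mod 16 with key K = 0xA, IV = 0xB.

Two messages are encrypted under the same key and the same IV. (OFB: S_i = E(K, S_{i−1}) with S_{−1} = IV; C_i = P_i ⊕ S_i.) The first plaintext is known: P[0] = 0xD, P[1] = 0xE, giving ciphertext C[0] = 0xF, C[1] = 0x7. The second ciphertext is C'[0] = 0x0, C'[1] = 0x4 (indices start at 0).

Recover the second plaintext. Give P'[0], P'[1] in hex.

P'[0] = 0x2, P'[1] = 0xD

In OFB with a reused IV, both messages share the same keystream S_i, so C_i ⊕ C'_i = P_i ⊕ P'_i and thus P'_i = P_i ⊕ C_i ⊕ C'_i.
P'[0]: 0xD ⊕ 0xF ⊕ 0x0 = 0x2.
P'[1]: 0xE ⊕ 0x7 ⊕ 0x4 = 0xD.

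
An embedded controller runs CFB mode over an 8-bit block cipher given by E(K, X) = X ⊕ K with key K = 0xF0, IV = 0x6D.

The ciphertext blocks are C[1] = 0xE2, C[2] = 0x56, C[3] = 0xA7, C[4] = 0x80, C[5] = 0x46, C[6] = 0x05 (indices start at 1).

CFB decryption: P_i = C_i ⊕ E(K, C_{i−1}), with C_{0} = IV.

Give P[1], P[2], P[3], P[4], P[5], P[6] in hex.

P[1]: E(K, 0x6D) = 0x9D; 0xE2 ⊕ 0x9D = 0x7F.
P[2]: E(K, 0xE2) = 0x12; 0x56 ⊕ 0x12 = 0x44.
P[3]: E(K, 0x56) = 0xA6; 0xA7 ⊕ 0xA6 = 0x01.
P[4]: E(K, 0xA7) = 0x57; 0x80 ⊕ 0x57 = 0xD7.
P[5]: E(K, 0x80) = 0x70; 0x46 ⊕ 0x70 = 0x36.
P[6]: E(K, 0x46) = 0xB6; 0x05 ⊕ 0xB6 = 0xB3.

P[1] = 0x7F, P[2] = 0x44, P[3] = 0x01, P[4] = 0xD7, P[5] = 0x36, P[6] = 0xB3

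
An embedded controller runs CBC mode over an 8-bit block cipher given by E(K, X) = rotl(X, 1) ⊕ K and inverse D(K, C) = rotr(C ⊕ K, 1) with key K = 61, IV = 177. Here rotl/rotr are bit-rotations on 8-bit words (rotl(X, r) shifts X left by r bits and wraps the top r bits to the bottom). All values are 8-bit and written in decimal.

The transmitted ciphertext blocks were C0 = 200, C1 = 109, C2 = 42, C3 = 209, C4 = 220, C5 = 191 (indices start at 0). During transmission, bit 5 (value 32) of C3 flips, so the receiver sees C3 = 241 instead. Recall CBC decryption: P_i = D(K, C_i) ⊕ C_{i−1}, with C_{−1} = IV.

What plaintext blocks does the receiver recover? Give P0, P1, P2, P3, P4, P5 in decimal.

P0 = 75, P1 = 224, P2 = 230, P3 = 76, P4 = 1, P5 = 157

Only C3 changed, to 241. In CBC, a change in C_i garbles P_i and flips the same bit in P_{i+1}. Decrypting the received ciphertext:
P0: D(K, 200) = 250; 250 ⊕ 177 = 75.
P1: D(K, 109) = 40; 40 ⊕ 200 = 224.
P2: D(K, 42) = 139; 139 ⊕ 109 = 230.
P3: D(K, 241) = 102; 102 ⊕ 42 = 76.
P4: D(K, 220) = 240; 240 ⊕ 241 = 1.
P5: D(K, 191) = 65; 65 ⊕ 220 = 157.
Blocks that differ from the original plaintext: P3, P4.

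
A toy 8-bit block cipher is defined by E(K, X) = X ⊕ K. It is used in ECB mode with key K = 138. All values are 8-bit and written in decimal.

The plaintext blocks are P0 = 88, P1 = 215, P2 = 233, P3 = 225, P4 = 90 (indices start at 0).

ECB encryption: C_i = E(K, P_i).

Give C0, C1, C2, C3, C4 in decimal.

C0: E(K, 88) = 210.
C1: E(K, 215) = 93.
C2: E(K, 233) = 99.
C3: E(K, 225) = 107.
C4: E(K, 90) = 208.

C0 = 210, C1 = 93, C2 = 99, C3 = 107, C4 = 208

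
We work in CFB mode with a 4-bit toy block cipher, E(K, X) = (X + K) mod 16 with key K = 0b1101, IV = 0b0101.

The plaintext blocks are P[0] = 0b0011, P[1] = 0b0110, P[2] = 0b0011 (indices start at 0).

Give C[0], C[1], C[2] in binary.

CFB encryption: C_i = P_i ⊕ E(K, C_{i−1}), with C_{−1} = IV.
C[0]: E(K, 0b0101) = 0b0010; 0b0011 ⊕ 0b0010 = 0b0001.
C[1]: E(K, 0b0001) = 0b1110; 0b0110 ⊕ 0b1110 = 0b1000.
C[2]: E(K, 0b1000) = 0b0101; 0b0011 ⊕ 0b0101 = 0b0110.

C[0] = 0b0001, C[1] = 0b1000, C[2] = 0b0110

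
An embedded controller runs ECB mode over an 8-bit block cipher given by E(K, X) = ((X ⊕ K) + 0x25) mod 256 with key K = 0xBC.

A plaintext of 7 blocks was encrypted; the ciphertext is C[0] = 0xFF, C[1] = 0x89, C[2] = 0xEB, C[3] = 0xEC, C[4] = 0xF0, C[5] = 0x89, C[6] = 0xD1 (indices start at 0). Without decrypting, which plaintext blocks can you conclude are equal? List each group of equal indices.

ECB encrypts each block independently with the same key, so equal ciphertext blocks imply equal plaintext blocks.
C[1] = C[5] = 0x89, so P[1] = P[5].

P[1] = P[5]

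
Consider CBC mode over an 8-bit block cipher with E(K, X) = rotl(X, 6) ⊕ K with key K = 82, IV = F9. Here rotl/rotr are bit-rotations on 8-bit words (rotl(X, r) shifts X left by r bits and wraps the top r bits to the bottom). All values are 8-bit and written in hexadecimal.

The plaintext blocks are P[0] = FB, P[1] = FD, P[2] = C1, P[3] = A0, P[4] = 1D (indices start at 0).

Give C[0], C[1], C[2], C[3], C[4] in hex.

C[0] = 02, C[1] = 7D, C[2] = AD, C[3] = C1, C[4] = B5

CBC encryption: C_i = E(K, P_i ⊕ C_{i−1}), with C_{−1} = IV.
C[0]: P[0] ⊕ F9 = 02; E(K, 02) = 02.
C[1]: P[1] ⊕ 02 = FF; E(K, FF) = 7D.
C[2]: P[2] ⊕ 7D = BC; E(K, BC) = AD.
C[3]: P[3] ⊕ AD = 0D; E(K, 0D) = C1.
C[4]: P[4] ⊕ C1 = DC; E(K, DC) = B5.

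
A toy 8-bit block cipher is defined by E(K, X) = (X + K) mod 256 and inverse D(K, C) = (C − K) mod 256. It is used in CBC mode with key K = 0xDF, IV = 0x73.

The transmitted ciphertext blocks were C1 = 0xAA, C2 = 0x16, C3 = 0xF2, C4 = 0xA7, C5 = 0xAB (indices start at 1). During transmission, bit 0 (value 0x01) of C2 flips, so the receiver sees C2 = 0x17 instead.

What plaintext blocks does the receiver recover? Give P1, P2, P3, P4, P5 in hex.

P1 = 0xB8, P2 = 0x92, P3 = 0x04, P4 = 0x3A, P5 = 0x6B

CBC decryption: P_i = D(K, C_i) ⊕ C_{i−1}, with C_{0} = IV.
Only C2 changed, to 0x17. In CBC, a change in C_i garbles P_i and flips the same bit in P_{i+1}. Decrypting the received ciphertext:
P1: D(K, 0xAA) = 0xCB; 0xCB ⊕ 0x73 = 0xB8.
P2: D(K, 0x17) = 0x38; 0x38 ⊕ 0xAA = 0x92.
P3: D(K, 0xF2) = 0x13; 0x13 ⊕ 0x17 = 0x04.
P4: D(K, 0xA7) = 0xC8; 0xC8 ⊕ 0xF2 = 0x3A.
P5: D(K, 0xAB) = 0xCC; 0xCC ⊕ 0xA7 = 0x6B.
Blocks that differ from the original plaintext: P2, P3.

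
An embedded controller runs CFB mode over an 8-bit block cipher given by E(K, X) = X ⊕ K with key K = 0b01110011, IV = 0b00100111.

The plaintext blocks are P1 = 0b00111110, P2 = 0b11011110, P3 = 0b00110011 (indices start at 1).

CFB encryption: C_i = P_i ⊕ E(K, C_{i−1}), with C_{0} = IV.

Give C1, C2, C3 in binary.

C1: E(K, 0b00100111) = 0b01010100; 0b00111110 ⊕ 0b01010100 = 0b01101010.
C2: E(K, 0b01101010) = 0b00011001; 0b11011110 ⊕ 0b00011001 = 0b11000111.
C3: E(K, 0b11000111) = 0b10110100; 0b00110011 ⊕ 0b10110100 = 0b10000111.

C1 = 0b01101010, C2 = 0b11000111, C3 = 0b10000111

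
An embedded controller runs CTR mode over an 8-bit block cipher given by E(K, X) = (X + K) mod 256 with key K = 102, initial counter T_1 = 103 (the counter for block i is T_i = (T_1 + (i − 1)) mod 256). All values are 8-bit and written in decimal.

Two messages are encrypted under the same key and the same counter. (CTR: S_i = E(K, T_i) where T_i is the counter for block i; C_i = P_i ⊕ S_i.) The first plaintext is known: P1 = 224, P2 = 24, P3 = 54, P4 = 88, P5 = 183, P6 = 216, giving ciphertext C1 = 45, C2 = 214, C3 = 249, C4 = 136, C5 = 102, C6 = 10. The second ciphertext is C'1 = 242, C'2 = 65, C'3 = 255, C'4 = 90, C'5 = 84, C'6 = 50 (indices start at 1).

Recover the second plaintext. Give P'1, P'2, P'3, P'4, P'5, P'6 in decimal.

In CTR with a reused counter, both messages share the same keystream S_i, so C_i ⊕ C'_i = P_i ⊕ P'_i and thus P'_i = P_i ⊕ C_i ⊕ C'_i.
P'1: 224 ⊕ 45 ⊕ 242 = 63.
P'2: 24 ⊕ 214 ⊕ 65 = 143.
P'3: 54 ⊕ 249 ⊕ 255 = 48.
P'4: 88 ⊕ 136 ⊕ 90 = 138.
P'5: 183 ⊕ 102 ⊕ 84 = 133.
P'6: 216 ⊕ 10 ⊕ 50 = 224.

P'1 = 63, P'2 = 143, P'3 = 48, P'4 = 138, P'5 = 133, P'6 = 224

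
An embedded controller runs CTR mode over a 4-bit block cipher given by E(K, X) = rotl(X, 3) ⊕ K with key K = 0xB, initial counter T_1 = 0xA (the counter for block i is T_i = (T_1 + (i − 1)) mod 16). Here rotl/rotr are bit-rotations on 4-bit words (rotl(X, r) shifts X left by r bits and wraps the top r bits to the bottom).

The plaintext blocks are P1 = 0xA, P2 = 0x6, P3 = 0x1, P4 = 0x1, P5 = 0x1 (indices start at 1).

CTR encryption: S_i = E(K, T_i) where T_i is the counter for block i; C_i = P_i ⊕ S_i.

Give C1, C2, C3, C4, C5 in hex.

C1: T = 0xA, S = E(K, T) = 0xE; 0xA ⊕ 0xE = 0x4.
C2: T = 0xB, S = E(K, T) = 0x6; 0x6 ⊕ 0x6 = 0x0.
C3: T = 0xC, S = E(K, T) = 0xD; 0x1 ⊕ 0xD = 0xC.
C4: T = 0xD, S = E(K, T) = 0x5; 0x1 ⊕ 0x5 = 0x4.
C5: T = 0xE, S = E(K, T) = 0xC; 0x1 ⊕ 0xC = 0xD.

C1 = 0x4, C2 = 0x0, C3 = 0xC, C4 = 0x4, C5 = 0xD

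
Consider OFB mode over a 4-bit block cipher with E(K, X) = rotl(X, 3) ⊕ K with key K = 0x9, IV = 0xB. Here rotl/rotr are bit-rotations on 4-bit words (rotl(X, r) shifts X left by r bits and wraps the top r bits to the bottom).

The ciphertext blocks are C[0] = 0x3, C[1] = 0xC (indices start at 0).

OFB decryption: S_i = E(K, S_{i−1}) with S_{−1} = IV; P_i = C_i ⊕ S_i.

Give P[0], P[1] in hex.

P[0] = 0x7, P[1] = 0x7

P[0]: S = E(K, 0xB) = 0x4; 0x3 ⊕ 0x4 = 0x7.
P[1]: S = E(K, 0x4) = 0xB; 0xC ⊕ 0xB = 0x7.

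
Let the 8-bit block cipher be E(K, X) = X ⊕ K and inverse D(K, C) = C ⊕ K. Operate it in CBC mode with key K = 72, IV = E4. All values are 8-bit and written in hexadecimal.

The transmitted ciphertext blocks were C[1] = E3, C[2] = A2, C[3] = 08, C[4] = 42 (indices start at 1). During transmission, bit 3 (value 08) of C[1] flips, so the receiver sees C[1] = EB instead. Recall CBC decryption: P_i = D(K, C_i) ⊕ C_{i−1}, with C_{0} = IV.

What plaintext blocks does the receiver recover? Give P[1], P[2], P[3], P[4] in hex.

P[1] = 7D, P[2] = 3B, P[3] = D8, P[4] = 38

Only C[1] changed, to EB. In CBC, a change in C_i garbles P_i and flips the same bit in P_{i+1}. Decrypting the received ciphertext:
P[1]: D(K, EB) = 99; 99 ⊕ E4 = 7D.
P[2]: D(K, A2) = D0; D0 ⊕ EB = 3B.
P[3]: D(K, 08) = 7A; 7A ⊕ A2 = D8.
P[4]: D(K, 42) = 30; 30 ⊕ 08 = 38.
Blocks that differ from the original plaintext: P[1], P[2].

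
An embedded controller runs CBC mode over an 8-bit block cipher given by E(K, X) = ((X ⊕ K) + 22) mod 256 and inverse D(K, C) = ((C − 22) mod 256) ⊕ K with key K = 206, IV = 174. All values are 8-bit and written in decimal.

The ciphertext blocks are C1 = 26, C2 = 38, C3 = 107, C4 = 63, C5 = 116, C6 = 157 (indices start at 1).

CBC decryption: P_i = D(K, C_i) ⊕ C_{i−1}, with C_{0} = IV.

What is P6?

P6: D(K, 157) = 73; 73 ⊕ 116 = 61.

P6 = 61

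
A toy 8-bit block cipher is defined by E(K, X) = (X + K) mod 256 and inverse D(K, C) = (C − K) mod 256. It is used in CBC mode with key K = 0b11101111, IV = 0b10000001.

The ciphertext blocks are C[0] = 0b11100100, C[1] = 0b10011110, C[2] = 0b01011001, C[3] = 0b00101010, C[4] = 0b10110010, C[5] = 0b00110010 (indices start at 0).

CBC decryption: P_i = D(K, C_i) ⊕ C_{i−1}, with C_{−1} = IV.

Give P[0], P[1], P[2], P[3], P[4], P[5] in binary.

P[0]: D(K, 0b11100100) = 0b11110101; 0b11110101 ⊕ 0b10000001 = 0b01110100.
P[1]: D(K, 0b10011110) = 0b10101111; 0b10101111 ⊕ 0b11100100 = 0b01001011.
P[2]: D(K, 0b01011001) = 0b01101010; 0b01101010 ⊕ 0b10011110 = 0b11110100.
P[3]: D(K, 0b00101010) = 0b00111011; 0b00111011 ⊕ 0b01011001 = 0b01100010.
P[4]: D(K, 0b10110010) = 0b11000011; 0b11000011 ⊕ 0b00101010 = 0b11101001.
P[5]: D(K, 0b00110010) = 0b01000011; 0b01000011 ⊕ 0b10110010 = 0b11110001.

P[0] = 0b01110100, P[1] = 0b01001011, P[2] = 0b11110100, P[3] = 0b01100010, P[4] = 0b11101001, P[5] = 0b11110001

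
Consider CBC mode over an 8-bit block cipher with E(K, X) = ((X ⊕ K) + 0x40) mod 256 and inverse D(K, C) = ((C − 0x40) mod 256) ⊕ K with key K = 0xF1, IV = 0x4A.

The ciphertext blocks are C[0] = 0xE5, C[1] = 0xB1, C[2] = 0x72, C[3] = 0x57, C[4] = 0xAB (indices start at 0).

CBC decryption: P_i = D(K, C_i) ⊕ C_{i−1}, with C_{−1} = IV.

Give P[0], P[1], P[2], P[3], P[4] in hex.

P[0]: D(K, 0xE5) = 0x54; 0x54 ⊕ 0x4A = 0x1E.
P[1]: D(K, 0xB1) = 0x80; 0x80 ⊕ 0xE5 = 0x65.
P[2]: D(K, 0x72) = 0xC3; 0xC3 ⊕ 0xB1 = 0x72.
P[3]: D(K, 0x57) = 0xE6; 0xE6 ⊕ 0x72 = 0x94.
P[4]: D(K, 0xAB) = 0x9A; 0x9A ⊕ 0x57 = 0xCD.

P[0] = 0x1E, P[1] = 0x65, P[2] = 0x72, P[3] = 0x94, P[4] = 0xCD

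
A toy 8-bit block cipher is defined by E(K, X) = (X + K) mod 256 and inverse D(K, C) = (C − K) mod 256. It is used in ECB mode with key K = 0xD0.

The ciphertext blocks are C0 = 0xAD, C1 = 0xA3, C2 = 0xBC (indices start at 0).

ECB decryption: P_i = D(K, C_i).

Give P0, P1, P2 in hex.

P0: D(K, 0xAD) = 0xDD.
P1: D(K, 0xA3) = 0xD3.
P2: D(K, 0xBC) = 0xEC.

P0 = 0xDD, P1 = 0xD3, P2 = 0xEC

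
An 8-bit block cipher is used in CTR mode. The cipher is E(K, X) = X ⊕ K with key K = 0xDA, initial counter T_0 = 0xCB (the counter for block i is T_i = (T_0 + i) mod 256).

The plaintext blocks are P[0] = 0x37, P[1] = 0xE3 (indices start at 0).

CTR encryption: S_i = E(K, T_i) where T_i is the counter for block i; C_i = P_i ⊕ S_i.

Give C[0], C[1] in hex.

C[0] = 0x26, C[1] = 0xF5

C[0]: T = 0xCB, S = E(K, T) = 0x11; 0x37 ⊕ 0x11 = 0x26.
C[1]: T = 0xCC, S = E(K, T) = 0x16; 0xE3 ⊕ 0x16 = 0xF5.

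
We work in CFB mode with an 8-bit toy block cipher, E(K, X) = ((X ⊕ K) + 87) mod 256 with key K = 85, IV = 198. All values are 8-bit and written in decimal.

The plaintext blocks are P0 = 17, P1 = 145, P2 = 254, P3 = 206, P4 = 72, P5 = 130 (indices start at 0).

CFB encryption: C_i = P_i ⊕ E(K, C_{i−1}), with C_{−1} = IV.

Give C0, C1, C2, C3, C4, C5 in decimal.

C0: E(K, 198) = 234; 17 ⊕ 234 = 251.
C1: E(K, 251) = 5; 145 ⊕ 5 = 148.
C2: E(K, 148) = 24; 254 ⊕ 24 = 230.
C3: E(K, 230) = 10; 206 ⊕ 10 = 196.
C4: E(K, 196) = 232; 72 ⊕ 232 = 160.
C5: E(K, 160) = 76; 130 ⊕ 76 = 206.

C0 = 251, C1 = 148, C2 = 230, C3 = 196, C4 = 160, C5 = 206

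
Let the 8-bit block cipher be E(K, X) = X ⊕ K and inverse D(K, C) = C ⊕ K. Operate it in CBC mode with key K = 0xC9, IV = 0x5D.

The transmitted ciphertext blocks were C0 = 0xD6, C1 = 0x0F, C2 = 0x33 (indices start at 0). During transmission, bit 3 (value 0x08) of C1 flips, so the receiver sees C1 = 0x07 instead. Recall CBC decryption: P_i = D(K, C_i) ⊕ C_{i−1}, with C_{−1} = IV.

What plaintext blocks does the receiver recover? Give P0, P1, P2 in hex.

Only C1 changed, to 0x07. In CBC, a change in C_i garbles P_i and flips the same bit in P_{i+1}. Decrypting the received ciphertext:
P0: D(K, 0xD6) = 0x1F; 0x1F ⊕ 0x5D = 0x42.
P1: D(K, 0x07) = 0xCE; 0xCE ⊕ 0xD6 = 0x18.
P2: D(K, 0x33) = 0xFA; 0xFA ⊕ 0x07 = 0xFD.
Blocks that differ from the original plaintext: P1, P2.

P0 = 0x42, P1 = 0x18, P2 = 0xFD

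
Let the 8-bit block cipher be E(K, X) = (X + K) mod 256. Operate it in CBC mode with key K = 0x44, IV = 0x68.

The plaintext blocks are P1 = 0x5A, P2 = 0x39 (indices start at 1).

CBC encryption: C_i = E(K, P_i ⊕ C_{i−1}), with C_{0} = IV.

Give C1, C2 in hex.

C1: P1 ⊕ 0x68 = 0x32; E(K, 0x32) = 0x76.
C2: P2 ⊕ 0x76 = 0x4F; E(K, 0x4F) = 0x93.

C1 = 0x76, C2 = 0x93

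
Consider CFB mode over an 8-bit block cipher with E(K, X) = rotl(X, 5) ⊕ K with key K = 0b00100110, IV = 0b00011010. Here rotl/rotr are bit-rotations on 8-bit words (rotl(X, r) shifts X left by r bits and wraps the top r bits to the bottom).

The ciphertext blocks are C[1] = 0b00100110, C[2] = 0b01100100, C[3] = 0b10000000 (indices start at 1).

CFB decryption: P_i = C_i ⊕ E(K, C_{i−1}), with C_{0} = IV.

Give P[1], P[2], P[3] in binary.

P[1]: E(K, 0b00011010) = 0b01100101; 0b00100110 ⊕ 0b01100101 = 0b01000011.
P[2]: E(K, 0b00100110) = 0b11100010; 0b01100100 ⊕ 0b11100010 = 0b10000110.
P[3]: E(K, 0b01100100) = 0b10101010; 0b10000000 ⊕ 0b10101010 = 0b00101010.

P[1] = 0b01000011, P[2] = 0b10000110, P[3] = 0b00101010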